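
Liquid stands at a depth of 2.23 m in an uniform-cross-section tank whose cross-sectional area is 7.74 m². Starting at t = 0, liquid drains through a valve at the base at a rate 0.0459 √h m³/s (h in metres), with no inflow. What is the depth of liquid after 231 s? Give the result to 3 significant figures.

0.653 m

A dh/dt = −Q_out = −0.0459 √h.
Separate and integrate: 2(√h − √h₀) = −(0.0459/A) t.
√h = √2.23 − 0.0459·231/(2·7.74) = 1.4933 − 0.68494 = 0.80838.
h = 0.80838² = 0.65347 m.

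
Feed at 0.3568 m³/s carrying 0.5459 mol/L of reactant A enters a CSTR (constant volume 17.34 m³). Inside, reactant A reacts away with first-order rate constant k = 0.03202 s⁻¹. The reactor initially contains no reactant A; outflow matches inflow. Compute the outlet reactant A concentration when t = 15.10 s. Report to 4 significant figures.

0.1170 mol/L

Species balance: V dC/dt = Q C_in − Q C − k V C.
This is linear with rate a = Q/V + k = 0.0525967 s⁻¹.
C_ss = Q C_in/(Q + kV) = 0.213565 mol/L; C(t) = C_ss + (C₀ − C_ss) e^(−a t).
C(15.10) = 0.213565 + (-0.213565)·e^(−0.0525967·15.10) = 0.213565 + (-0.213565)·0.451938 = 0.117047 mol/L.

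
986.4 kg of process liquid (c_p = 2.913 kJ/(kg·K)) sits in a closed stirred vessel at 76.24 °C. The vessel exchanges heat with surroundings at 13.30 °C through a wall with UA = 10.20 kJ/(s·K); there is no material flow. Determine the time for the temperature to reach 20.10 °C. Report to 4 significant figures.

626.9 s

M c_p dT/dt = −UA(T − T_amb).
τ = M c_p/UA = 281.704 s; T_ss = T_amb = 13.3000 °C.
T(t) = T_ss + (T₀ − T_ss)e^(−t/τ); set T = 20.10:
t = −τ ln[(T − T_ss)/(T₀ − T_ss)] = −281.704 · ln(0.108039) = 626.865 s.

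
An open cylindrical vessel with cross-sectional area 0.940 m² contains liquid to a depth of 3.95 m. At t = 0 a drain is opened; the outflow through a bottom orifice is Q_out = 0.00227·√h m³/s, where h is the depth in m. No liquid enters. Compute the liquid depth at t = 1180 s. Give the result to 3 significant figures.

0.317 m

A dh/dt = −Q_out = −0.00227 √h.
∫ h^(−1/2) dh = −(0.00227/A) ∫ dt, giving 2√h = 2√h₀ − (0.00227/A) t.
√h = √3.95 − 0.00227·1180/(2·0.940) = 1.9875 − 1.4248 = 0.56267.
h = 0.56267² = 0.31660 m.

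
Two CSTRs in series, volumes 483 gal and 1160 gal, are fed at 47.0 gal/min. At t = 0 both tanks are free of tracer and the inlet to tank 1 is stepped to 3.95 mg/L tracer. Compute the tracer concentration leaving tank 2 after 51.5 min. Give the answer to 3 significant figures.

Species balance on tank i: dCᵢ/dt = (Cᵢ₋₁ − Cᵢ)/τᵢ with τᵢ = Vᵢ/Q.
τ₁ = 483/47.0 = 10.277 min; τ₂ = 1160/47.0 = 24.681 min.
Solving the cascade with C₁(0)=C₂(0)=0 gives C₂(t) = C_in[1 − (τ₁ e^(−t/τ₁) − τ₂ e^(−t/τ₂))/(τ₁ − τ₂)].
At t = 51.5: e^(−t/τ₁) = 0.0066617, e^(−t/τ₂) = 0.12410.
C₂ = 3.95·[1 − (10.277·0.0066617 − 24.681·0.12410)/(-14.404)] = 3.95·0.79211 = 3.1288 mg/L.

3.13 mg/L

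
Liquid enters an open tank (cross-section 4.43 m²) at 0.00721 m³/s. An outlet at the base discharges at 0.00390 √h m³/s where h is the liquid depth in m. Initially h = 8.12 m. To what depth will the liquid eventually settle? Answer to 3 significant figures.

3.42 m

Level balance: A dh/dt = 0.00721 − 0.00390 √h. Setting dh/dt = 0:
Q_in = 0.00390 √h_ss ⇒ √h_ss = 0.00721/0.00390 = 1.8487.
h_ss = 1.8487² = 3.4178 m. (Since h₀ = 8.12 m > h_ss, the level will fall toward this value.)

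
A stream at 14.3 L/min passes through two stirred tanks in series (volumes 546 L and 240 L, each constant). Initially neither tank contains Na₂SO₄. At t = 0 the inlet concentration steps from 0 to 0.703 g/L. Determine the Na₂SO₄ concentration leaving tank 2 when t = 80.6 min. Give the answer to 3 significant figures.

0.556 g/L

Time constants: τᵢ = Vᵢ/Q for each well-mixed tank.
τ₁ = 546/14.3 = 38.182 min; τ₂ = 240/14.3 = 16.783 min.
Solving the cascade with C₁(0)=C₂(0)=0 gives C₂(t) = C_in[1 − (τ₁ e^(−t/τ₁) − τ₂ e^(−t/τ₂))/(τ₁ − τ₂)].
At t = 80.6: e^(−t/τ₁) = 0.12112, e^(−t/τ₂) = 0.0082099.
C₂ = 0.703·[1 − (38.182·0.12112 − 16.783·0.0082099)/(21.399)] = 0.703·0.79032 = 0.55559 g/L.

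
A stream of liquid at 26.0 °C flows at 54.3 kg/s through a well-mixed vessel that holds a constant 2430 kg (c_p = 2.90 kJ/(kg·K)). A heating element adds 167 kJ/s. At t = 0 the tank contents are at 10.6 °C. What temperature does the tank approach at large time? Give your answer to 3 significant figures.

First-law balance (no shaft work): M c_p dT/dt = ṁ c_p (T_in − T) + 167.
At steady state dT/dt = 0 ⇒ T_ss = T_in + Q̇/(ṁ c_p) = 26.0 + 167/(54.3·2.90) = 27.061 °C.

27.1 °C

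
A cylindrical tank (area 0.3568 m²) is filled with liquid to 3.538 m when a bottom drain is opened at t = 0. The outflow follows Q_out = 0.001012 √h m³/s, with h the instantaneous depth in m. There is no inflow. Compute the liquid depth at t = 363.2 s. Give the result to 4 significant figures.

1.866 m

With no inflow, A dh/dt = −0.001012 √h.
Separate and integrate: 2(√h − √h₀) = −(0.001012/A) t.
√h = √3.538 − 0.001012·363.2/(2·0.3568) = 1.88096 − 0.515076 = 1.36588.
h = 1.36588² = 1.86563 m.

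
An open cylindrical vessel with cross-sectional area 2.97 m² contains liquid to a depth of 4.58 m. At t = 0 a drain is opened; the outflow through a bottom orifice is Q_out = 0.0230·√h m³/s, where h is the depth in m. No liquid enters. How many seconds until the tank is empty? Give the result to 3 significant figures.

With no inflow, A dh/dt = −0.0230 √h.
Separate and integrate: 2(√h − √h₀) = −(0.0230/A) t.
Tank is empty when √h = 0: t_empty = 2A√h₀/0.0230.
t_empty = 2·2.97·√4.58/0.0230 = 5.9400·2.1401/0.0230 = 552.70 s.

553 s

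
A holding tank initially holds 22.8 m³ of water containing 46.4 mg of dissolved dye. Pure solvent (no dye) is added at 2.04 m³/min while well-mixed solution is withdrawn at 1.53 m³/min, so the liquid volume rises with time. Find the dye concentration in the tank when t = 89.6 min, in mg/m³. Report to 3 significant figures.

0.0250 mg/m³

Total volume: dV/dt = Q_in − Q_out = 0.51000 m³/min, so V(t) = 22.8 + 0.51000 t and V(89.6) = 68.496 m³.
Solute balance: dm/dt = 0 − Q_out C = −Q_out m/V(t).
dm/m = −Q_out dt/(V₀ + 0.51000 t); integrating gives ln(m/m₀) = −(Q_out/(Q_in−Q_out)) ln(V/V₀).
m = m₀ (V₀/V)^(Q_out/(Q_in−Q_out)) = 46.4 × (22.8/68.496)^(3.0000) = 1.7113 mg.
C = m/V = 1.7113/68.496 = 0.024984 mg/m³.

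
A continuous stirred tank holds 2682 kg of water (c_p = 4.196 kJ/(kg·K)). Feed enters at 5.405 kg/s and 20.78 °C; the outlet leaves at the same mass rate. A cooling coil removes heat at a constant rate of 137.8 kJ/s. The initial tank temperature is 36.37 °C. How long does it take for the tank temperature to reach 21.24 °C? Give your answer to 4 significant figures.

594.7 s

Energy balance: M c_p dT/dt = ṁ c_p (T_in − T) − 137.8.
τ = M/ṁ = 496.207 s; T_ss = T_in − Q̇/(ṁ c_p) = 14.7040 °C.
T(t) = T_ss + (T₀ − T_ss) e^(−t/τ). Set T = 21.24:
e^(−t/τ) = (21.24 − 14.7040)/(36.37 − 14.7040) = 0.301671
t = −496.207 · ln(0.301671) = 594.664 s.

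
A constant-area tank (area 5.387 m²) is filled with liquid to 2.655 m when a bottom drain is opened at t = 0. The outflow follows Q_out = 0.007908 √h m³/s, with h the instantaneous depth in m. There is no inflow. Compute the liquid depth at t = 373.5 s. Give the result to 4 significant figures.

1.837 m

A dh/dt = −Q_out = −0.007908 √h.
∫ h^(−1/2) dh = −(0.007908/A) ∫ dt, giving 2√h = 2√h₀ − (0.007908/A) t.
√h = √2.655 − 0.007908·373.5/(2·5.387) = 1.62942 − 0.274145 = 1.35527.
h = 1.35527² = 1.83676 m.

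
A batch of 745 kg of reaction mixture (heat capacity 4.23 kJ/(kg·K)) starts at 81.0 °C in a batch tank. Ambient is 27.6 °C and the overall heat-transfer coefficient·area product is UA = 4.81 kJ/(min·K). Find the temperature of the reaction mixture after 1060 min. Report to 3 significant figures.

Energy balance: M c_p dT/dt = −UA(T − T_amb).
dT/dt = (T_ss − T)/τ with T_ss = T_amb = 27.600 °C, τ = M c_p/UA = 745·4.23/4.81 = 655.17 min.
This is linear first-order; T(t) = T_ss + (T₀ − T_ss) e^(−t/τ).
T(1060) = 27.600 + (53.400)·0.19831 = 38.190 °C.

38.2 °C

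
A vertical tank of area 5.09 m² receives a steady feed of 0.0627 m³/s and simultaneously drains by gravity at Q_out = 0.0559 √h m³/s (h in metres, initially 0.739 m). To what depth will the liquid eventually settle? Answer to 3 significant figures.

A dh/dt = Q_in − 0.0559 √h. Steady state requires inflow = outflow:
Q_in = 0.0559 √h_ss ⇒ √h_ss = 0.0627/0.0559 = 1.1216.
h_ss = 1.1216² = 1.2581 m. (Since h₀ = 0.739 m < h_ss, the level will rise toward this value.)

1.26 m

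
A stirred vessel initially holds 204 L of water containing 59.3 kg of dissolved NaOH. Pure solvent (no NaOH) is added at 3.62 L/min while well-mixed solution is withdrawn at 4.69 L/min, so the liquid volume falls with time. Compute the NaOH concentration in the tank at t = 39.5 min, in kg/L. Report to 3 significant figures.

0.133 kg/L

Total volume: dV/dt = Q_in − Q_out = -1.0700 L/min, so V(t) = 204 − 1.0700 t and V(39.5) = 161.73 L.
No NaOH enters, so dm/dt = −Q_out · (m/V).
dm/m = −Q_out dt/(V₀ − 1.0700 t); integrating gives ln(m/m₀) = −(Q_out/(Q_in−Q_out)) ln(V/V₀).
m = m₀ (V₀/V)^(Q_out/(Q_in−Q_out)) = 59.3 × (204/161.73)^(-4.3832) = 21.435 kg.
C = m/V = 21.435/161.73 = 0.13253 kg/L.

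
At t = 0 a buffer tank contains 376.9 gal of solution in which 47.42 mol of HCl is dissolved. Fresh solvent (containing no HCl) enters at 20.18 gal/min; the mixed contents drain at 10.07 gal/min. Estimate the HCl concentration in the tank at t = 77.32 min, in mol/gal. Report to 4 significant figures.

Total volume: dV/dt = Q_in − Q_out = 10.1100 gal/min, so V(t) = 376.9 + 10.1100 t and V(77.32) = 1158.61 gal.
Species balance (pure solvent in): dm/dt = −Q_out · m/V(t).
dm/m = −Q_out dt/(V₀ + 10.1100 t); integrating gives ln(m/m₀) = −(Q_out/(Q_in−Q_out)) ln(V/V₀).
m = m₀ (V₀/V)^(Q_out/(Q_in−Q_out)) = 47.42 × (376.9/1158.61)^(0.996044) = 15.4947 mol.
C = m/V = 15.4947/1158.61 = 0.0133735 mol/gal.

0.01337 mol/gal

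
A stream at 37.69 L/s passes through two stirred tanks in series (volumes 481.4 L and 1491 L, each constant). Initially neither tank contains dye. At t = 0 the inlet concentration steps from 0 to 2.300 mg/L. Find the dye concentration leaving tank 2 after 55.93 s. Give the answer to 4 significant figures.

1.488 mg/L

Species balance on tank i: dCᵢ/dt = (Cᵢ₋₁ − Cᵢ)/τᵢ with τᵢ = Vᵢ/Q.
τ₁ = 481.4/37.69 = 12.7726 s; τ₂ = 1491/37.69 = 39.5596 s.
Solving the cascade with C₁(0)=C₂(0)=0 gives C₂(t) = C_in[1 − (τ₁ e^(−t/τ₁) − τ₂ e^(−t/τ₂))/(τ₁ − τ₂)].
At t = 55.93: e^(−t/τ₁) = 0.0125392, e^(−t/τ₂) = 0.243213.
C₂ = 2.300·[1 − (12.7726·0.0125392 − 39.5596·0.243213)/(-26.7869)] = 2.300·0.646796 = 1.48763 mg/L.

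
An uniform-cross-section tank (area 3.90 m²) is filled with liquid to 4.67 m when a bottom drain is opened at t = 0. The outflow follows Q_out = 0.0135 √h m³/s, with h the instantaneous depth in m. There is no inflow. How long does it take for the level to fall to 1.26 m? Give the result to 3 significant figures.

Mass balance (ρ constant): A dh/dt = −0.0135 √h.
This is separable: 2 d(√h)/dt = −0.0135/A, so √h = √h₀ − (0.0135/(2A)) t.
t = 2A(√h₀ − √h)/0.0135 = 2·3.90·(√4.67 − √1.26)/0.0135
  = 7.8000 × (2.1610 − 1.1225) / 0.0135 = 600.03 s.

600 s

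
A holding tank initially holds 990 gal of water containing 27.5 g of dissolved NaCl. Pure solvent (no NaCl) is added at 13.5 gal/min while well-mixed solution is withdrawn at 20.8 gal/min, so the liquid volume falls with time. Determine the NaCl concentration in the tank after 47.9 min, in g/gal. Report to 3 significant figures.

Let m(t) be the amount of NaCl. Volume: V(t) = V₀ + (Q_in − Q_out) t = 990 − 7.3000 t; V(47.9) = 640.33 gal.
No NaCl enters, so dm/dt = −Q_out · (m/V).
Separate: dm/m = −Q_out dt/V(t) ⇒ ln(m/m₀) = −(Q_out/(Q_in−Q_out)) ln(V/V₀).
m = m₀ (V₀/V)^(Q_out/(Q_in−Q_out)) = 27.5 × (990/640.33)^(-2.8493) = 7.9461 g.
C = m/V = 7.9461/640.33 = 0.012409 g/gal.

0.0124 g/gal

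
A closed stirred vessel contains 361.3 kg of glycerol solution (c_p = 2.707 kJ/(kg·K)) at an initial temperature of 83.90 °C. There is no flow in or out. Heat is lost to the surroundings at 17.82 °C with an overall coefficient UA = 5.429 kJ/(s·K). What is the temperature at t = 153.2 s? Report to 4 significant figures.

Lumped-capacitance energy balance: M c_p dT/dt = UA(T_amb − T).
dT/dt = (T_ss − T)/τ with T_ss = T_amb = 17.8200 °C, τ = M c_p/UA = 361.3·2.707/5.429 = 180.151 s.
Solution: T(t) = T_ss + (T₀ − T_ss) e^(−t/τ).
T(153.2) = 17.8200 + (66.0800)·0.427245 = 46.0523 °C.

46.05 °C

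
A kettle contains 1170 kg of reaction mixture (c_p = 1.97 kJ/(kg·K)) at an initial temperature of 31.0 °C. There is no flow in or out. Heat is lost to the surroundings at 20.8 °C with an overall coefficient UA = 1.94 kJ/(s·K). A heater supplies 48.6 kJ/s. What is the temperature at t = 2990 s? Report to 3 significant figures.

44.7 °C

M c_p dT/dt = −UA(T − T_amb) + Q̇.
dT/dt = (T_ss − T)/τ with T_ss = T_amb + Q̇/UA = 20.8 + 48.6/1.94 = 45.852 °C, τ = M c_p/UA = 1170·1.97/1.94 = 1188.1 s.
Solution: T(t) = T_ss + (T₀ − T_ss) e^(−t/τ).
T(2990) = 45.852 + (-14.852)·0.080731 = 44.653 °C.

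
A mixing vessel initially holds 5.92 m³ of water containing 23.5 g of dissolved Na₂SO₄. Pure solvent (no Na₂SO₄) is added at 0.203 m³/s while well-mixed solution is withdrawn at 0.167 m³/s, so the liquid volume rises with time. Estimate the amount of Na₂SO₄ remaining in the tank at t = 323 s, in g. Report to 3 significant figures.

Total volume: dV/dt = Q_in − Q_out = 0.036000 m³/s, so V(t) = 5.92 + 0.036000 t and V(323) = 17.548 m³.
Species balance (pure solvent in): dm/dt = −Q_out · m/V(t).
Separate: dm/m = −Q_out dt/V(t) ⇒ ln(m/m₀) = −(Q_out/(Q_in−Q_out)) ln(V/V₀).
m = m₀ (V₀/V)^(Q_out/(Q_in−Q_out)) = 23.5 × (5.92/17.548)^(4.6389) = 0.15204 g.

0.152 g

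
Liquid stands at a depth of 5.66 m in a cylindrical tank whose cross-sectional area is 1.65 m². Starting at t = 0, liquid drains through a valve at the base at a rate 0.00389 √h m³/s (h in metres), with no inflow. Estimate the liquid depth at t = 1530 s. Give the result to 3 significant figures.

0.331 m

Accumulation of liquid (constant cross-section A): A dh/dt = −0.00389 √h.
∫ h^(−1/2) dh = −(0.00389/A) ∫ dt, giving 2√h = 2√h₀ − (0.00389/A) t.
√h = √5.66 − 0.00389·1530/(2·1.65) = 2.3791 − 1.8035 = 0.57553.
h = 0.57553² = 0.33123 m.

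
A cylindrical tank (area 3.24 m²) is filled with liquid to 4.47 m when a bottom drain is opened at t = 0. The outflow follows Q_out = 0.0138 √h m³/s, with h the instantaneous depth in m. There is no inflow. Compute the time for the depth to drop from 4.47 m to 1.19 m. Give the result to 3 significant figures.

With no inflow, A dh/dt = −0.0138 √h.
∫ h^(−1/2) dh = −(0.0138/A) ∫ dt, giving 2√h = 2√h₀ − (0.0138/A) t.
t = 2A(√h₀ − √h)/0.0138 = 2·3.24·(√4.47 − √1.19)/0.0138
  = 6.4800 × (2.1142 − 1.0909) / 0.0138 = 480.54 s.

481 s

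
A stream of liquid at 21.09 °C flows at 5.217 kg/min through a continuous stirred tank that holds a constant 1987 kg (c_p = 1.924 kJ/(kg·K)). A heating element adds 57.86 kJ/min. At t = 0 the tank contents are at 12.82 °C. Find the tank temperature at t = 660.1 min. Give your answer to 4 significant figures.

Heat balance on the well-mixed liquid: M c_p dT/dt = ṁ c_p (T_in − T) + 57.86.
τ = M/ṁ = 380.870 min; T_ss = T_in + Q̇/(ṁ c_p) = 21.09 + 57.86/(5.217·1.924) = 26.8544 °C.
This is linear first-order; T(t) = T_ss + (T₀ − T_ss) e^(−t/τ).
T(660.1) = 26.8544 + (-14.0344)·e^(−660.1/380.870) = 26.8544 + (-14.0344)·0.176729 = 24.3741 °C.

24.37 °C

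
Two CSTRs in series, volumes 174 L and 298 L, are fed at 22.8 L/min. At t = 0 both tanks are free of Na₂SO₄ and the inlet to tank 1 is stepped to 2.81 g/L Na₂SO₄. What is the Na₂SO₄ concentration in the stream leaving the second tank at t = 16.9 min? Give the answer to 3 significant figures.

1.39 g/L

Species balance on tank i: dCᵢ/dt = (Cᵢ₋₁ − Cᵢ)/τᵢ with τᵢ = Vᵢ/Q.
τ₁ = 174/22.8 = 7.6316 min; τ₂ = 298/22.8 = 13.070 min.
Solving the cascade with C₁(0)=C₂(0)=0 gives C₂(t) = C_in[1 − (τ₁ e^(−t/τ₁) − τ₂ e^(−t/τ₂))/(τ₁ − τ₂)].
At t = 16.9: e^(−t/τ₁) = 0.10921, e^(−t/τ₂) = 0.27444.
C₂ = 2.81·[1 − (7.6316·0.10921 − 13.070·0.27444)/(-5.4386)] = 2.81·0.49370 = 1.3873 g/L.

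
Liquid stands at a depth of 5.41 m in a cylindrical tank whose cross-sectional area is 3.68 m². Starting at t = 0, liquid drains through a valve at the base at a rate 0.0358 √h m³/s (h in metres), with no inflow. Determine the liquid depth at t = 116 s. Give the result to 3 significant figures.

With no inflow, A dh/dt = −0.0358 √h.
Separate and integrate: 2(√h − √h₀) = −(0.0358/A) t.
√h = √5.41 − 0.0358·116/(2·3.68) = 2.3259 − 0.56424 = 1.7617.
h = 1.7617² = 3.1036 m.

3.10 m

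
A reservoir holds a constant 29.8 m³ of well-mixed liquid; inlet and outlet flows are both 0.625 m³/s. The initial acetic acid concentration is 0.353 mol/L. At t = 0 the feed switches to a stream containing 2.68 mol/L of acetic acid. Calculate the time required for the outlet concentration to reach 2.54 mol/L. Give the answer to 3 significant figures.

134 s

Species balance: V dC/dt = Q(C_in − C) ⇒ τ = V/Q = 47.680 s.
C(t) = C_in + (C₀ − C_in) e^(−t/τ). Set C = 2.54 and solve for t:
e^(−t/τ) = (C − C_in)/(C₀ − C_in) = (2.54 − 2.68)/(0.353 − 2.68) = 0.060163
t = −τ ln(…) = 47.680 × 2.8107 = 134.01 s.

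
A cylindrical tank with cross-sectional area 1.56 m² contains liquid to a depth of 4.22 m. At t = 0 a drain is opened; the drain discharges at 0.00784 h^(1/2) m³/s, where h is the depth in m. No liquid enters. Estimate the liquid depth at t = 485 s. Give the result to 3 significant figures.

0.698 m

Accumulation of liquid (constant cross-section A): A dh/dt = −0.00784 √h.
Separate and integrate: 2(√h − √h₀) = −(0.00784/A) t.
√h = √4.22 − 0.00784·485/(2·1.56) = 2.0543 − 1.2187 = 0.83555.
h = 0.83555² = 0.69814 m.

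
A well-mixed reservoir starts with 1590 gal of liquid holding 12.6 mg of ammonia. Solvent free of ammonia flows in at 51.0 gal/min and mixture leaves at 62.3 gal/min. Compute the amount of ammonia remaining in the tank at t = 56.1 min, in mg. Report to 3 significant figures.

Let m(t) be the amount of ammonia. Volume: V(t) = V₀ + (Q_in − Q_out) t = 1590 − 11.300 t; V(56.1) = 956.07 gal.
Species balance (pure solvent in): dm/dt = −Q_out · m/V(t).
dm/m = −Q_out dt/(V₀ − 11.300 t); integrating gives ln(m/m₀) = −(Q_out/(Q_in−Q_out)) ln(V/V₀).
m = m₀ (V₀/V)^(Q_out/(Q_in−Q_out)) = 12.6 × (1590/956.07)^(-5.5133) = 0.76286 mg.

0.763 mg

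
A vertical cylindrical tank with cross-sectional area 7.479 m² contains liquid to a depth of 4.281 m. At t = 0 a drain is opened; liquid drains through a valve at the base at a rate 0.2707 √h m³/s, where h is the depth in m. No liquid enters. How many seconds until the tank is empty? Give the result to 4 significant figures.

114.3 s

A dh/dt = −Q_out = −0.2707 √h.
Separate and integrate: 2(√h − √h₀) = −(0.2707/A) t.
Tank is empty when √h = 0: t_empty = 2A√h₀/0.2707.
t_empty = 2·7.479·√4.281/0.2707 = 14.9580·2.06906/0.2707 = 114.329 s.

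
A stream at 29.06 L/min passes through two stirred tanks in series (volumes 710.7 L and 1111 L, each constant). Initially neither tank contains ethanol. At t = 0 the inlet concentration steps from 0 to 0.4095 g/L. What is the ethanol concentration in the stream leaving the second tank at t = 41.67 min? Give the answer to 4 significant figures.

Time constants: τᵢ = Vᵢ/Q for each well-mixed tank.
τ₁ = 710.7/29.06 = 24.4563 min; τ₂ = 1111/29.06 = 38.2312 min.
Solving the cascade with C₁(0)=C₂(0)=0 gives C₂(t) = C_in[1 − (τ₁ e^(−t/τ₁) − τ₂ e^(−t/τ₂))/(τ₁ − τ₂)].
At t = 41.67: e^(−t/τ₁) = 0.181981, e^(−t/τ₂) = 0.336235.
C₂ = 0.4095·[1 − (24.4563·0.181981 − 38.2312·0.336235)/(-13.7749)] = 0.4095·0.389900 = 0.159664 g/L.

0.1597 g/L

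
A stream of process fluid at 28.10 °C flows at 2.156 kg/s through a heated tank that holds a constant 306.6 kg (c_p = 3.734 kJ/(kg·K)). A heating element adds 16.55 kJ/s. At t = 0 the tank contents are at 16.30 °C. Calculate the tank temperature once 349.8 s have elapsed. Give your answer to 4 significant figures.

M c_p dT/dt = ṁ c_p (T_in − T) + Q̇.
Rearrange: dT/dt = (T_ss − T)/τ with τ = M/ṁ = 142.208 s and T_ss = T_in + Q̇/(ṁ c_p) = 30.1558 °C.
T approaches T_ss exponentially: T(t) = T_ss + (T₀ − T_ss) e^(−t/τ).
T(349.8) = 30.1558 + (-13.8558)·e^(−349.8/142.208) = 30.1558 + (-13.8558)·0.0854537 = 28.9717 °C.

28.97 °C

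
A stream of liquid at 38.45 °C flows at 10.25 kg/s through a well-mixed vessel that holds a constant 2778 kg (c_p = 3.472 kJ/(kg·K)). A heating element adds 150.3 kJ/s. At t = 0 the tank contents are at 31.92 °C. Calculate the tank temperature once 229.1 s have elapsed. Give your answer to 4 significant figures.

38.06 °C

M c_p dT/dt = ṁ c_p (T_in − T) + Q̇.
Rearrange: dT/dt = (T_ss − T)/τ with τ = M/ṁ = 271.024 s and T_ss = T_in + Q̇/(ṁ c_p) = 42.6733 °C.
T approaches T_ss exponentially: T(t) = T_ss + (T₀ − T_ss) e^(−t/τ).
T(229.1) = 42.6733 + (-10.7533)·e^(−229.1/271.024) = 42.6733 + (-10.7533)·0.429424 = 38.0556 °C.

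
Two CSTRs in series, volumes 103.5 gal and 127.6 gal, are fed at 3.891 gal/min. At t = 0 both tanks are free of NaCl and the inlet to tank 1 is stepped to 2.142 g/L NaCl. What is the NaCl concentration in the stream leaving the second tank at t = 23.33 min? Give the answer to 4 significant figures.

0.4009 g/L

Each tank obeys Vᵢ dCᵢ/dt = Q(Cᵢ₋₁ − Cᵢ), so τᵢ = Vᵢ/Q.
τ₁ = 103.5/3.891 = 26.5998 min; τ₂ = 127.6/3.891 = 32.7936 min.
Solving the cascade with C₁(0)=C₂(0)=0 gives C₂(t) = C_in[1 − (τ₁ e^(−t/τ₁) − τ₂ e^(−t/τ₂))/(τ₁ − τ₂)].
At t = 23.33: e^(−t/τ₁) = 0.415999, e^(−t/τ₂) = 0.490947.
C₂ = 2.142·[1 − (26.5998·0.415999 − 32.7936·0.490947)/(-6.19378)] = 2.142·0.187179 = 0.400938 g/L.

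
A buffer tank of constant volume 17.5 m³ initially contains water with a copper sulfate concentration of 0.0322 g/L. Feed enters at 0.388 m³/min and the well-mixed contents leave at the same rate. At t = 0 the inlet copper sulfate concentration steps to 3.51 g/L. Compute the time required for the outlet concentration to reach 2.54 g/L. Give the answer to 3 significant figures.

Species balance: V dC/dt = Q(C_in − C) ⇒ τ = V/Q = 45.103 min.
C(t) = C_in + (C₀ − C_in) e^(−t/τ). Set C = 2.54 and solve for t:
e^(−t/τ) = (C − C_in)/(C₀ − C_in) = (2.54 − 3.51)/(0.0322 − 3.51) = 0.27891
t = −τ ln(…) = 45.103 × 1.2769 = 57.590 min.

57.6 min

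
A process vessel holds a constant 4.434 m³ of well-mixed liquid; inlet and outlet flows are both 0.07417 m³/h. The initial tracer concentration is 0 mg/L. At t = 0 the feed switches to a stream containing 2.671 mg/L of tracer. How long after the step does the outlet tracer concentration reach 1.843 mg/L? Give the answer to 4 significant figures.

70.02 h

Species balance: V dC/dt = Q(C_in − C) ⇒ τ = V/Q = 59.7816 h.
C(t) = C_in + (C₀ − C_in) e^(−t/τ). Set C = 1.843 and solve for t:
e^(−t/τ) = (C − C_in)/(C₀ − C_in) = (1.843 − 2.671)/(0 − 2.671) = 0.309996
t = −τ ln(…) = 59.7816 × 1.17120 = 70.0159 h.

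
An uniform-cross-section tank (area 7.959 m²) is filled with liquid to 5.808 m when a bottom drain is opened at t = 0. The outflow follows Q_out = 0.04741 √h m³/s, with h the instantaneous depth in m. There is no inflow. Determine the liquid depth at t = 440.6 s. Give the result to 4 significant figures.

With no inflow, A dh/dt = −0.04741 √h.
This is separable: 2 d(√h)/dt = −0.04741/A, so √h = √h₀ − (0.04741/(2A)) t.
√h = √5.808 − 0.04741·440.6/(2·7.959) = 2.40998 − 1.31228 = 1.09770.
h = 1.09770² = 1.20495 m.

1.205 m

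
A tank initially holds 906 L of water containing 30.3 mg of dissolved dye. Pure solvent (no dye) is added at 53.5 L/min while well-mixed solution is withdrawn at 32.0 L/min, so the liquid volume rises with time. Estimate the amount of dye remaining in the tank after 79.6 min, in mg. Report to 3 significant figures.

6.25 mg

Total volume: dV/dt = Q_in − Q_out = 21.500 L/min, so V(t) = 906 + 21.500 t and V(79.6) = 2617.4 L.
Solute balance: dm/dt = 0 − Q_out C = −Q_out m/V(t).
dm/m = −Q_out dt/(V₀ + 21.500 t); integrating gives ln(m/m₀) = −(Q_out/(Q_in−Q_out)) ln(V/V₀).
m = m₀ (V₀/V)^(Q_out/(Q_in−Q_out)) = 30.3 × (906/2617.4)^(1.4884) = 6.2472 mg.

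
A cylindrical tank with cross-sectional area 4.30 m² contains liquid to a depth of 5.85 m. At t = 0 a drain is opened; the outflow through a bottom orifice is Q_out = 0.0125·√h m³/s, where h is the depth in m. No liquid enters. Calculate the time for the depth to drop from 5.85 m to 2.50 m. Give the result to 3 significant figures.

With no inflow, A dh/dt = −0.0125 √h.
Separate and integrate: 2(√h − √h₀) = −(0.0125/A) t.
t = 2A(√h₀ − √h)/0.0125 = 2·4.30·(√5.85 − √2.50)/0.0125
  = 8.6000 × (2.4187 − 1.5811) / 0.0125 = 576.23 s.

576 s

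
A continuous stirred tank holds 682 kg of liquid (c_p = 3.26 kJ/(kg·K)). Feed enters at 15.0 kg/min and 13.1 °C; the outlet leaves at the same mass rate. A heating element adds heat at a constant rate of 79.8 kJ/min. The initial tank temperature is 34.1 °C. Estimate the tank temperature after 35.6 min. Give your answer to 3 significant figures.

Heat balance on the well-mixed liquid: M c_p dT/dt = ṁ c_p (T_in − T) + 79.8.
Rearrange: dT/dt = (T_ss − T)/τ with τ = M/ṁ = 45.467 min and T_ss = T_in + Q̇/(ṁ c_p) = 14.732 °C.
Integrating: T(t) = T_ss + (T₀ − T_ss) e^(−t/τ).
T(35.6) = 14.732 + (19.368)·e^(−35.6/45.467) = 14.732 + (19.368)·0.45704 = 23.584 °C.

23.6 °C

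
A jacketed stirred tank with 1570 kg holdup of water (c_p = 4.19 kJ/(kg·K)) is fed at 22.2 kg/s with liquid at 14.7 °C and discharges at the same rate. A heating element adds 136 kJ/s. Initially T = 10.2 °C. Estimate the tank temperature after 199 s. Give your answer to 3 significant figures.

M c_p dT/dt = ṁ c_p (T_in − T) + Q̇.
Rearrange: dT/dt = (T_ss − T)/τ with τ = M/ṁ = 70.721 s and T_ss = T_in + Q̇/(ṁ c_p) = 16.162 °C.
This is linear first-order; T(t) = T_ss + (T₀ − T_ss) e^(−t/τ).
T(199) = 16.162 + (-5.9621)·e^(−199/70.721) = 16.162 + (-5.9621)·0.059972 = 15.805 °C.

15.8 °C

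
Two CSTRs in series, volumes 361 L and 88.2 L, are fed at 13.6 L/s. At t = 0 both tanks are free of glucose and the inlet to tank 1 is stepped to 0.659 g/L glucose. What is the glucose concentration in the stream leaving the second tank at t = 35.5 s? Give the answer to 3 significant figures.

Time constants: τᵢ = Vᵢ/Q for each well-mixed tank.
τ₁ = 361/13.6 = 26.544 s; τ₂ = 88.2/13.6 = 6.4853 s.
Tank 1: C₁ = C_in(1 − e^(−t/τ₁)). Tank 2 (τ₁ ≠ τ₂): C₂ = C_in[1 − (τ₁ e^(−t/τ₁) − τ₂ e^(−t/τ₂))/(τ₁ − τ₂)].
At t = 35.5: e^(−t/τ₁) = 0.26253, e^(−t/τ₂) = 0.0041947.
C₂ = 0.659·[1 − (26.544·0.26253 − 6.4853·0.0041947)/(20.059)] = 0.659·0.65395 = 0.43095 g/L.

0.431 g/L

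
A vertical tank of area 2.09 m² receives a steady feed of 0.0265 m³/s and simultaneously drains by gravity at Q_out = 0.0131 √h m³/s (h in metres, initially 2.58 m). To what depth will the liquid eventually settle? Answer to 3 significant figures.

Unsteady balance on liquid volume: A dh/dt = Q_in − 0.0131 √h. At steady state dh/dt = 0:
Q_in = 0.0131 √h_ss ⇒ √h_ss = 0.0265/0.0131 = 2.0229.
h_ss = 2.0229² = 4.0921 m. (Since h₀ = 2.58 m < h_ss, the level will rise toward this value.)

4.09 m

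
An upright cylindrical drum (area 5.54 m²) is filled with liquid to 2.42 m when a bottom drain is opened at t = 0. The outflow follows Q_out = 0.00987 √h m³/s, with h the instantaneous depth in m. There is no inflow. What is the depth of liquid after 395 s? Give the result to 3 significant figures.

1.45 m

Volume balance on the tank: A dh/dt = −0.00987 √h.
∫ h^(−1/2) dh = −(0.00987/A) ∫ dt, giving 2√h = 2√h₀ − (0.00987/A) t.
√h = √2.42 − 0.00987·395/(2·5.54) = 1.5556 − 0.35186 = 1.2038.
h = 1.2038² = 1.4491 m.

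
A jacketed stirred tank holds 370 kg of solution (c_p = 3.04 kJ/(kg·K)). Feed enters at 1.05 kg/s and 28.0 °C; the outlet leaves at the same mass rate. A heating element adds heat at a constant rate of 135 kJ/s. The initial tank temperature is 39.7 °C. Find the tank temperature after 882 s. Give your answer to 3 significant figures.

Heat balance on the well-mixed liquid: M c_p dT/dt = ṁ c_p (T_in − T) + 135.
Rearrange: dT/dt = (T_ss − T)/τ with τ = M/ṁ = 352.38 s and T_ss = T_in + Q̇/(ṁ c_p) = 70.293 °C.
Solution: T(t) = T_ss + (T₀ − T_ss) e^(−t/τ).
T(882) = 70.293 + (-30.593)·e^(−882/352.38) = 70.293 + (-30.593)·0.081841 = 67.789 °C.

67.8 °C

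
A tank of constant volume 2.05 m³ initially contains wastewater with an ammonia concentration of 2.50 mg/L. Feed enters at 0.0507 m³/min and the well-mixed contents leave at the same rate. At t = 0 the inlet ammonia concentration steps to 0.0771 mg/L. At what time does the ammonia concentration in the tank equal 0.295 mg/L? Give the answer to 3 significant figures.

Species balance: V dC/dt = Q(C_in − C) ⇒ τ = V/Q = 40.434 min.
C(t) = C_in + (C₀ − C_in) e^(−t/τ). Set C = 0.295 and solve for t:
e^(−t/τ) = (C − C_in)/(C₀ − C_in) = (0.295 − 0.0771)/(2.50 − 0.0771) = 0.089934
t = −τ ln(…) = 40.434 × 2.4087 = 97.393 min.

97.4 min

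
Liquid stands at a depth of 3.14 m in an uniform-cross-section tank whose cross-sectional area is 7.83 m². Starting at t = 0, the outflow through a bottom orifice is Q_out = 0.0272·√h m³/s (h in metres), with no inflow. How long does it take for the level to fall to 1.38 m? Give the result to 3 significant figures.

344 s

Mass balance (ρ constant): A dh/dt = −0.0272 √h.
Separate and integrate: 2(√h − √h₀) = −(0.0272/A) t.
t = 2A(√h₀ − √h)/0.0272 = 2·7.83·(√3.14 − √1.38)/0.0272
  = 15.660 × (1.7720 − 1.1747) / 0.0272 = 343.87 s.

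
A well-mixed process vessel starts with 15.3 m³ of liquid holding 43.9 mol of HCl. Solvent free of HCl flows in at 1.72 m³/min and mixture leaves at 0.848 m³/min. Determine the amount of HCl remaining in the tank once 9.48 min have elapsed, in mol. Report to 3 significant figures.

28.8 mol

Let m(t) be the amount of HCl. Volume: V(t) = V₀ + (Q_in − Q_out) t = 15.3 + 0.87200 t; V(9.48) = 23.567 m³.
Species balance (pure solvent in): dm/dt = −Q_out · m/V(t).
Separate: dm/m = −Q_out dt/V(t) ⇒ ln(m/m₀) = −(Q_out/(Q_in−Q_out)) ln(V/V₀).
m = m₀ (V₀/V)^(Q_out/(Q_in−Q_out)) = 43.9 × (15.3/23.567)^(0.97248) = 28.842 mol.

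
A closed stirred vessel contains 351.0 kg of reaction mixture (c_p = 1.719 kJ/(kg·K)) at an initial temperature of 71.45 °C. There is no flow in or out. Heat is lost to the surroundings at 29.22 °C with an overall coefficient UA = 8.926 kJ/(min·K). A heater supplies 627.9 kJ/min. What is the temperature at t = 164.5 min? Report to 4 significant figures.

M c_p dT/dt = −UA(T − T_amb) + Q̇.
dT/dt = (T_ss − T)/τ with T_ss = T_amb + Q̇/UA = 29.22 + 627.9/8.926 = 99.5651 °C, τ = M c_p/UA = 351.0·1.719/8.926 = 67.5968 min.
Integrating: T(t) = T_ss + (T₀ − T_ss) e^(−t/τ).
T(164.5) = 99.5651 + (-28.1151)·0.0877251 = 97.0987 °C.

97.10 °C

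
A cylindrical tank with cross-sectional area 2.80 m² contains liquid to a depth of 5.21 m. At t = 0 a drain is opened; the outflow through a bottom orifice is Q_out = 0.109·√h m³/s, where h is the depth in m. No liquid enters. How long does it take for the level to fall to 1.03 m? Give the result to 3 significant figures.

65.1 s

With no inflow, A dh/dt = −0.109 √h.
Separate and integrate: 2(√h − √h₀) = −(0.109/A) t.
t = 2A(√h₀ − √h)/0.109 = 2·2.80·(√5.21 − √1.03)/0.109
  = 5.6000 × (2.2825 − 1.0149) / 0.109 = 65.127 s.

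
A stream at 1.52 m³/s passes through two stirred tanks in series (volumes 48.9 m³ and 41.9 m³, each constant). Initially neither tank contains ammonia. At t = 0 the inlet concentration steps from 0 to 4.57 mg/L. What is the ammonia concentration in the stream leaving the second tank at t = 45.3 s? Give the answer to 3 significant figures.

Species balance on tank i: dCᵢ/dt = (Cᵢ₋₁ − Cᵢ)/τᵢ with τᵢ = Vᵢ/Q.
τ₁ = 48.9/1.52 = 32.171 s; τ₂ = 41.9/1.52 = 27.566 s.
Tank 1: C₁ = C_in(1 − e^(−t/τ₁)). Tank 2 (τ₁ ≠ τ₂): C₂ = C_in[1 − (τ₁ e^(−t/τ₁) − τ₂ e^(−t/τ₂))/(τ₁ − τ₂)].
At t = 45.3: e^(−t/τ₁) = 0.24461, e^(−t/τ₂) = 0.19333.
C₂ = 4.57·[1 − (32.171·0.24461 − 27.566·0.19333)/(4.6053)] = 4.57·0.44847 = 2.0495 mg/L.

2.05 mg/L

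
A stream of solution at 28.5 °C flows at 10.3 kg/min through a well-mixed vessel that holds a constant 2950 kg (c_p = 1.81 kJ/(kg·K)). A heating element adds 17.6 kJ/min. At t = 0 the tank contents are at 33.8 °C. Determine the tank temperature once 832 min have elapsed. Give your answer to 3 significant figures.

29.7 °C

Heat balance on the well-mixed liquid: M c_p dT/dt = ṁ c_p (T_in − T) + 17.6.
Rearrange: dT/dt = (T_ss − T)/τ with τ = M/ṁ = 286.41 min and T_ss = T_in + Q̇/(ṁ c_p) = 29.444 °C.
Integrating: T(t) = T_ss + (T₀ − T_ss) e^(−t/τ).
T(832) = 29.444 + (4.3559)·e^(−832/286.41) = 29.444 + (4.3559)·0.054752 = 29.683 °C.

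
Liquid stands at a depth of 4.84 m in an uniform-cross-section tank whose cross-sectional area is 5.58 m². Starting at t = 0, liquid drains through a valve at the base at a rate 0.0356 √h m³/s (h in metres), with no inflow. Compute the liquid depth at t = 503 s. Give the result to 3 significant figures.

With no inflow, A dh/dt = −0.0356 √h.
Separate and integrate: 2(√h − √h₀) = −(0.0356/A) t.
√h = √4.84 − 0.0356·503/(2·5.58) = 2.2000 − 1.6046 = 0.59545.
h = 0.59545² = 0.35456 m.

0.355 m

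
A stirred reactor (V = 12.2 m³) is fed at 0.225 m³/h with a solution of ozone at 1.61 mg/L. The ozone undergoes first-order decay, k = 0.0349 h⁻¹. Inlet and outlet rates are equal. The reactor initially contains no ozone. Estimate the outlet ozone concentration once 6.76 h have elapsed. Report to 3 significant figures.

V dC/dt = Q(C_in − C) − k V C.
dC/dt = (Q/V) C_in − (Q/V + k) C; effective rate a = Q/V + k = 0.018443 + 0.0349 = 0.053343 h⁻¹.
C_ss = Q C_in/(Q + kV) = 0.55664 mg/L; C(t) = C_ss + (C₀ − C_ss) e^(−a t).
C(6.76) = 0.55664 + (-0.55664)·e^(−0.053343·6.76) = 0.55664 + (-0.55664)·0.69726 = 0.16852 mg/L.

0.169 mg/L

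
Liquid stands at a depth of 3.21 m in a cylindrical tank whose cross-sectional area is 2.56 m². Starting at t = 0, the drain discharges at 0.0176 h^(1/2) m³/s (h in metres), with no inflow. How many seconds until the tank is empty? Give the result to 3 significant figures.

521 s

Volume balance on the tank: A dh/dt = −0.0176 √h.
Separate and integrate: 2(√h − √h₀) = −(0.0176/A) t.
Tank is empty when √h = 0: t_empty = 2A√h₀/0.0176.
t_empty = 2·2.56·√3.21/0.0176 = 5.1200·1.7916/0.0176 = 521.21 s.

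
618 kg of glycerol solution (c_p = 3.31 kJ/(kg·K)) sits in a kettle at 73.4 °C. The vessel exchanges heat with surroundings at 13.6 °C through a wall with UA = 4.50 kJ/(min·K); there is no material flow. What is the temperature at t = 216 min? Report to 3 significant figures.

50.8 °C

Energy balance: M c_p dT/dt = −UA(T − T_amb).
dT/dt = (T_ss − T)/τ with T_ss = T_amb = 13.600 °C, τ = M c_p/UA = 618·3.31/4.50 = 454.57 min.
This is linear first-order; T(t) = T_ss + (T₀ − T_ss) e^(−t/τ).
T(216) = 13.600 + (59.800)·0.62178 = 50.782 °C.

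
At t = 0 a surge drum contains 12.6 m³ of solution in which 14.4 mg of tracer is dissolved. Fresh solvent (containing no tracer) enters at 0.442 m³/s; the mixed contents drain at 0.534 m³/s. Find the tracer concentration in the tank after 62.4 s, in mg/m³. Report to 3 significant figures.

Let m(t) be the amount of tracer. Volume: V(t) = V₀ + (Q_in − Q_out) t = 12.6 − 0.092000 t; V(62.4) = 6.8592 m³.
Solute balance: dm/dt = 0 − Q_out C = −Q_out m/V(t).
dm/m = −Q_out dt/(V₀ − 0.092000 t); integrating gives ln(m/m₀) = −(Q_out/(Q_in−Q_out)) ln(V/V₀).
m = m₀ (V₀/V)^(Q_out/(Q_in−Q_out)) = 14.4 × (12.6/6.8592)^(-5.8043) = 0.42213 mg.
C = m/V = 0.42213/6.8592 = 0.061543 mg/m³.

0.0615 mg/m³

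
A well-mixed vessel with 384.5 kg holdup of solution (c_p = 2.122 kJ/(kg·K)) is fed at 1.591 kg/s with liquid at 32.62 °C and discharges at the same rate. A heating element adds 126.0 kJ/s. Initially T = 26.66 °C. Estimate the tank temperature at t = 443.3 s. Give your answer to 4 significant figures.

63.03 °C

First-law balance (no shaft work): M c_p dT/dt = ṁ c_p (T_in − T) + 126.0.
Rearrange: dT/dt = (T_ss − T)/τ with τ = M/ṁ = 241.672 s and T_ss = T_in + Q̇/(ṁ c_p) = 69.9411 °C.
Solution: T(t) = T_ss + (T₀ − T_ss) e^(−t/τ).
T(443.3) = 69.9411 + (-43.2811)·e^(−443.3/241.672) = 69.9411 + (-43.2811)·0.159724 = 63.0281 °C.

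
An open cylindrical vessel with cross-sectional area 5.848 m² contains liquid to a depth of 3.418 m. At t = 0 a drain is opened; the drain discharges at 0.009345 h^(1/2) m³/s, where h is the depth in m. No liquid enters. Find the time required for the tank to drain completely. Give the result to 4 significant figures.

2314 s

With no inflow, A dh/dt = −0.009345 √h.
Separate and integrate: 2(√h − √h₀) = −(0.009345/A) t.
Tank is empty when √h = 0: t_empty = 2A√h₀/0.009345.
t_empty = 2·5.848·√3.418/0.009345 = 11.6960·1.84878/0.009345 = 2313.90 s.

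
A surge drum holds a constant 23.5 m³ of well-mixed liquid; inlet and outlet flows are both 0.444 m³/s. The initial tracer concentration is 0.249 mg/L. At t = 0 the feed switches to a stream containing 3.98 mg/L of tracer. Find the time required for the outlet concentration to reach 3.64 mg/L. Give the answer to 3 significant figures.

Species balance: V dC/dt = Q(C_in − C) ⇒ τ = V/Q = 52.928 s.
C(t) = C_in + (C₀ − C_in) e^(−t/τ). Set C = 3.64 and solve for t:
e^(−t/τ) = (C − C_in)/(C₀ − C_in) = (3.64 − 3.98)/(0.249 − 3.98) = 0.091128
t = −τ ln(…) = 52.928 × 2.3955 = 126.79 s.

127 s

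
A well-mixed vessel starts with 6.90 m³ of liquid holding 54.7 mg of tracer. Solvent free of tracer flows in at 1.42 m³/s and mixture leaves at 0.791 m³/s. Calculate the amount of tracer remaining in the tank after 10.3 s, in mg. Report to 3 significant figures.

Total volume: dV/dt = Q_in − Q_out = 0.62900 m³/s, so V(t) = 6.90 + 0.62900 t and V(10.3) = 13.379 m³.
No tracer enters, so dm/dt = −Q_out · (m/V).
dm/m = −Q_out dt/(V₀ + 0.62900 t); integrating gives ln(m/m₀) = −(Q_out/(Q_in−Q_out)) ln(V/V₀).
m = m₀ (V₀/V)^(Q_out/(Q_in−Q_out)) = 54.7 × (6.90/13.379)^(1.2576) = 23.788 mg.

23.8 mg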